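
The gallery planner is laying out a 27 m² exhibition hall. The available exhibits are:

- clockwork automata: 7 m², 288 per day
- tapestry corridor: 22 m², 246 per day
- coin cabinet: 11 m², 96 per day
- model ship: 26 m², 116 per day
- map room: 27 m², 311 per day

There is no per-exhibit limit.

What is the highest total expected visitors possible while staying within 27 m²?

864

3×clockwork automata uses 21 of the 27 m² and totals 864.
No other feasible combination exceeds 864.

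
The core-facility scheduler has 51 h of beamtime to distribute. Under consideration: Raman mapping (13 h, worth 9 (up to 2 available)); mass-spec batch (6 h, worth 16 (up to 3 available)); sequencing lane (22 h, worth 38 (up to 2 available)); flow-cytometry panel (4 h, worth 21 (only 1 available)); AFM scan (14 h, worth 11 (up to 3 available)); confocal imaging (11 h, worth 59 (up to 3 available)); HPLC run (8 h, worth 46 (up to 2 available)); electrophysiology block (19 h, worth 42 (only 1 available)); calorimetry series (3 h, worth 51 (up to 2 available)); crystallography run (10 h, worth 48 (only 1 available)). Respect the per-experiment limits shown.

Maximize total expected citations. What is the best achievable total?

The ratio heuristic lands on flow-cytometry panel + 2×confocal imaging + 2×HPLC run + 2×calorimetry series (333) but leaves 3 h idle.
The 8 h tied up in HPLC run is better spent on confocal imaging — total rises to 346 (51 h).
Every other selection either busts 51 h or exceeds an availability limit or fails to beat 346.

346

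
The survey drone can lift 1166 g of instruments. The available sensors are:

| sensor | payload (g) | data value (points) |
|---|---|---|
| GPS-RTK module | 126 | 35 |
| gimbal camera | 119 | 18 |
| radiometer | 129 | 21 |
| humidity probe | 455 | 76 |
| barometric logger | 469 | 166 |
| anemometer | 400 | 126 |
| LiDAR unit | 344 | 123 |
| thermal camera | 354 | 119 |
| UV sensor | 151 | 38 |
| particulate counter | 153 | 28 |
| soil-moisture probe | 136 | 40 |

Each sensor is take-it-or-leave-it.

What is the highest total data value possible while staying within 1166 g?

Filling by ratio: GPS-RTK module + barometric logger + LiDAR unit + soil-moisture probe for 364, with 91 g left unused.
The 470 g tied up in GPS-RTK module and LiDAR unit is better spent on anemometer + UV sensor — total rises to 370 (1156 g).
Every other selection either busts 1166 g or fails to beat 370.

370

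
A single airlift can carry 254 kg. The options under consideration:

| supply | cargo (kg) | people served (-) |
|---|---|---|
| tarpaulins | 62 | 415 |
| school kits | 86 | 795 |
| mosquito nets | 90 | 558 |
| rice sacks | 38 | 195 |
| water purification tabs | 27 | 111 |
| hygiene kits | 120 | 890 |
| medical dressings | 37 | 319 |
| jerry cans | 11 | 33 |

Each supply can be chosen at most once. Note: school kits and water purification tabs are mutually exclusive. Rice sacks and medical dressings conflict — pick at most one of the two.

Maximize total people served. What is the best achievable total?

2037

By people served per kg: school kits 9.24, medical dressings 8.62, hygiene kits 7.42, tarpaulins 6.69 lead.
School kits + hygiene kits + medical dressings + jerry cans uses 254 of the 254 kg and totals 2037.
The closest alternative, school kits + hygiene kits + medical dressings, reaches only 2004.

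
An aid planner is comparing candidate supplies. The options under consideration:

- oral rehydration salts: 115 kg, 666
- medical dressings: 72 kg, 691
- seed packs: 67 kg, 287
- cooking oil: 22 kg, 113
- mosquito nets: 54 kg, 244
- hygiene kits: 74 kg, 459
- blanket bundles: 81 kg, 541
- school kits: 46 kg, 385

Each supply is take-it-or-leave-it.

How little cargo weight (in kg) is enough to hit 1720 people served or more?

221

Need the lightest bundle worth ≥ 1720.
medical dressings + cooking oil + blanket bundles + school kits reaches 1730 using 221 kg.
No combination under 221 kg hits 1720.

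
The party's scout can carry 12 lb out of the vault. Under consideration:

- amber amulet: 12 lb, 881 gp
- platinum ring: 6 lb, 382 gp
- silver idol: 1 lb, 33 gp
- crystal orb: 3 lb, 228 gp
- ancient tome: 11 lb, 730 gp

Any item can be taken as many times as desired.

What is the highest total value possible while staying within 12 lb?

Best packing: 4×crystal orb — 12 lb, 912 total.

912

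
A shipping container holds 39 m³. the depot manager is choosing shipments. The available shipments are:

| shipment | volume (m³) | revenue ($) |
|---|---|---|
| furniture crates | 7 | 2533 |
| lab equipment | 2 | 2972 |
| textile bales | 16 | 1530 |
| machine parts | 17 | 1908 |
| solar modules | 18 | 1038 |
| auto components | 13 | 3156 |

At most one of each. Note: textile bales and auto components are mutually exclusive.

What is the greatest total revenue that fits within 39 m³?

The ratio ordering already packs tightly: furniture crates + lab equipment + machine parts + auto components, 39 m³, 10569.

10569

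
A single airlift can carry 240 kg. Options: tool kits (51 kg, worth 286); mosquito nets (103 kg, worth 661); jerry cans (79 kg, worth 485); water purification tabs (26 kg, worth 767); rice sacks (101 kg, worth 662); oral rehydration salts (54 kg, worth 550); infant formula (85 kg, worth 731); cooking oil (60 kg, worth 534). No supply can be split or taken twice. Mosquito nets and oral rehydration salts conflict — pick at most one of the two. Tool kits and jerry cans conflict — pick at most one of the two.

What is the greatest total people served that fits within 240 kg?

2582

The ratio ordering already packs tightly: water purification tabs + oral rehydration salts + infant formula + cooking oil, 225 kg, 2582.
The closest alternative, jerry cans + water purification tabs + oral rehydration salts + cooking oil, reaches only 2336.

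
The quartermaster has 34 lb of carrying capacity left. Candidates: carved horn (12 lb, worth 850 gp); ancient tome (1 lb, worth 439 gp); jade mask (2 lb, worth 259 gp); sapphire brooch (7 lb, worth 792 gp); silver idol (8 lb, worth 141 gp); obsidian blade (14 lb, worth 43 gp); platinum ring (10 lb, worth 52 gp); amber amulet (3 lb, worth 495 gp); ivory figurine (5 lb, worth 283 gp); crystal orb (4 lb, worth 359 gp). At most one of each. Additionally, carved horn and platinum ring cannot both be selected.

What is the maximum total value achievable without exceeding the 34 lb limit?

3477

Carved horn + ancient tome + jade mask + sapphire brooch + amber amulet + ivory figurine + crystal orb uses 34 of the 34 lb and totals 3477.
Every other selection either busts 34 lb or breaks a pairing rule or fails to beat 3477.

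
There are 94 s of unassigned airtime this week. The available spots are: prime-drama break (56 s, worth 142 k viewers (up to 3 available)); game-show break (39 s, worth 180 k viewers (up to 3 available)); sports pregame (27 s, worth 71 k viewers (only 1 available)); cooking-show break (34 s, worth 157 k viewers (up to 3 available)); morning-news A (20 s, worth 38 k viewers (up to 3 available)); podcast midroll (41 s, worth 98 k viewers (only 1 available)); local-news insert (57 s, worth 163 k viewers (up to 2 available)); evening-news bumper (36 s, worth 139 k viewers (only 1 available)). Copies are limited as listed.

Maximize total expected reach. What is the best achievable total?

375

Greedy by ratio would take 2×cooking-show break + morning-news A: 88 s used, total 352.
Dropping cooking-show break frees 34 s; slotting in game-show break (39 s) lifts the total to 375 at 93 s.
The spare 1 s is too small for any remaining spot, and no exchange beats 375.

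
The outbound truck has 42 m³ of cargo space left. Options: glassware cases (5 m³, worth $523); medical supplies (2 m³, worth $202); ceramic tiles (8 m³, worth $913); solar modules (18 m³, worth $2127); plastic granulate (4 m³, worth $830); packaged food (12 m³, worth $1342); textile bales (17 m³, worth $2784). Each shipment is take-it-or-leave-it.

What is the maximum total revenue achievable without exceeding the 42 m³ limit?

5943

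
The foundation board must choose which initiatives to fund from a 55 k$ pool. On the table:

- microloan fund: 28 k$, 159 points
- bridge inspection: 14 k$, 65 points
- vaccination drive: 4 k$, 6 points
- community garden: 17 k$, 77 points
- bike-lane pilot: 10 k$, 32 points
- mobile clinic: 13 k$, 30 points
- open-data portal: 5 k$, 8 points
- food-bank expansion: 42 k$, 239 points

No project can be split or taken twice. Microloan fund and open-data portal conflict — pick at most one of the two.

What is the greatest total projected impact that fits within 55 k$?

Density check — food-bank expansion 5.69, microloan fund 5.68, bridge inspection 4.64 are the best per k$.
Bike-lane pilot + food-bank expansion uses 52 of the 55 k$ and totals 271.

271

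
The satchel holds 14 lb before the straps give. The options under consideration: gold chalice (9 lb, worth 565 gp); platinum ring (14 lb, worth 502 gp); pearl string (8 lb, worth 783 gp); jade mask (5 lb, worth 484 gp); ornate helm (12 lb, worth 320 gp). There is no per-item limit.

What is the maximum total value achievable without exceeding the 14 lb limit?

The ratio ordering already packs tightly: pearl string + jade mask, 13 lb, 1267.
No other feasible combination exceeds 1267.

1267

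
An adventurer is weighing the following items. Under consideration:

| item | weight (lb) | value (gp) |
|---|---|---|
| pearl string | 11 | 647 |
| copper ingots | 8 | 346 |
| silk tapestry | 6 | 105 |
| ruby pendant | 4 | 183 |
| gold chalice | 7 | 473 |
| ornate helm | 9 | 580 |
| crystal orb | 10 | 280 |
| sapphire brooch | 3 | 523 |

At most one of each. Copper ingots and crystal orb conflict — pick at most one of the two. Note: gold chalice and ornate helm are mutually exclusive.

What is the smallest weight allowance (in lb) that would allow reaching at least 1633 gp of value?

21

Need the lightest bundle worth ≥ 1633.
pearl string + gold chalice + sapphire brooch: 1643 value at 21 lb.
No combination under 21 lb hits 1633.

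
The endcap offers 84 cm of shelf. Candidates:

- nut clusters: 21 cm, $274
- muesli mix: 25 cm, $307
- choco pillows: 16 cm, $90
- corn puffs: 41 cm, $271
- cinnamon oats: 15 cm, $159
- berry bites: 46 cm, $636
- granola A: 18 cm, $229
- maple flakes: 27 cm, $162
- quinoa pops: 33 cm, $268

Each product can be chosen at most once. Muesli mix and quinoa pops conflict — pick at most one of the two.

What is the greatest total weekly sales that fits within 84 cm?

Ranking by ratio (weekly sales/cm): berry bites 13.83, nut clusters 13.05, granola A 12.72, muesli mix 12.28.
Taking nut clusters + cinnamon oats + berry bites: 82 cm used, 1069 in weekly sales.

1069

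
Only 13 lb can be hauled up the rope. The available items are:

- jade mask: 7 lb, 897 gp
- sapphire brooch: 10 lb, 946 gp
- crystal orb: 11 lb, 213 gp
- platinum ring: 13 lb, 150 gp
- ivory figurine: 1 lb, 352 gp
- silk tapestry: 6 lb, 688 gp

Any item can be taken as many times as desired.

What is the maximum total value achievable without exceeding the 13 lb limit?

4576

Taking 13×ivory figurine: 13 lb used, 4576 in value.
Every other selection either busts 13 lb or fails to beat 4576.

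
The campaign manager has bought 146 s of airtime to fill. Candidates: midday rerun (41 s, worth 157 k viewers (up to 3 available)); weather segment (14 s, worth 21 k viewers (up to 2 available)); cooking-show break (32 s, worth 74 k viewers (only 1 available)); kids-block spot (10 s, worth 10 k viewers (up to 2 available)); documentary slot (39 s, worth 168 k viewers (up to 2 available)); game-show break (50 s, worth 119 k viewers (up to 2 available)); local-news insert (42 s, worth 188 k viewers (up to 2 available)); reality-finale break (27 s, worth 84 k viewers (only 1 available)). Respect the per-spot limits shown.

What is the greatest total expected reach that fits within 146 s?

577

Ranking by ratio (expected reach/s): local-news insert 4.48, documentary slot 4.31, midday rerun 3.83, reality-finale break 3.11.
Greedy by ratio would take weather segment + documentary slot + 2×local-news insert: 137 s used, total 565.
A better packing is midday rerun + 2×documentary slot + reality-finale break: 146 s, total 577.
Nothing else within 146 s beats 577.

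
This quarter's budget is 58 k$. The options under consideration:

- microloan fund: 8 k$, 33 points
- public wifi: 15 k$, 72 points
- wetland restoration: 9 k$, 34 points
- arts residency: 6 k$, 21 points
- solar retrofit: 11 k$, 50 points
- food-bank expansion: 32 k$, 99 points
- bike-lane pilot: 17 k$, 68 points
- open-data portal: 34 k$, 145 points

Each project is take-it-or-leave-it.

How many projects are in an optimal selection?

3

Optimal total is 251.
One optimal bundle: public wifi + wetland restoration + open-data portal (58 k$).
Every optimal selection uses 3 projects.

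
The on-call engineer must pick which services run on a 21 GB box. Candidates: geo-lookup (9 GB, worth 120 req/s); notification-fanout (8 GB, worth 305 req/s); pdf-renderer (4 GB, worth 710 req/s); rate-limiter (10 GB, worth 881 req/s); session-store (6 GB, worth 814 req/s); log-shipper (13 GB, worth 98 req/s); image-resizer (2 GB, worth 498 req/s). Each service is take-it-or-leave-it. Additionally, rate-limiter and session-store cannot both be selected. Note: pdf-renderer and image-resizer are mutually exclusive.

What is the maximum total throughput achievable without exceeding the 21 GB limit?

1829

Notification-fanout + pdf-renderer + session-store uses 18 of the 21 GB and totals 1829.
Nothing else feasible within 21 GB beats 1829.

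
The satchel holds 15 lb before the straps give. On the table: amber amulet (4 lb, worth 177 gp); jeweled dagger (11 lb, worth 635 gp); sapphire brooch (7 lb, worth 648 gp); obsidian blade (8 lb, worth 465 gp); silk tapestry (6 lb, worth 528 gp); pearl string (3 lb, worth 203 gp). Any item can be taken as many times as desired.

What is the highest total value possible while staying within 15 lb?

1296

Best packing: 2×sapphire brooch — 14 lb, 1296 total.
The spare 1 lb is too small for any remaining item, and no exchange beats 1296.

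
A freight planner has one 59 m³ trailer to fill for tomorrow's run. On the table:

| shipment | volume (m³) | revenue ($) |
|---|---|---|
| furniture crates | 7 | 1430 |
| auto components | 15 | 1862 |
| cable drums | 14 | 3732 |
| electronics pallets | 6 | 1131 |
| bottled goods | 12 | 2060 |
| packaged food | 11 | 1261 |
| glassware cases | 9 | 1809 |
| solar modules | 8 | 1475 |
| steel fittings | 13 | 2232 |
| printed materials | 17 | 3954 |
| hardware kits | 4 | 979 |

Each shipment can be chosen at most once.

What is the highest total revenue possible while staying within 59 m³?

13379

Filling by ratio: furniture crates + cable drums + electronics pallets + glassware cases + printed materials + hardware kits for 13035, with 2 m³ left unused.
Replace electronics pallets with solar modules: the trade gains 344 net, giving 13379 at 59 m³.
That's the maximum — no swap from here does better than 13379.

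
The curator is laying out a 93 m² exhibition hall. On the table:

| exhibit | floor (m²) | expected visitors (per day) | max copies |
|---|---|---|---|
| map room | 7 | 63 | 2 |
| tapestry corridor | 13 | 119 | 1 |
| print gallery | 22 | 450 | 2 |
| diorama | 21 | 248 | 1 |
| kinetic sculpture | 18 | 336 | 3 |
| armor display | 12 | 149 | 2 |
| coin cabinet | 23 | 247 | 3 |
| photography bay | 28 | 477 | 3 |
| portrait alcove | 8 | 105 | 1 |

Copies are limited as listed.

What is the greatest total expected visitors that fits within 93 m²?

1721

Filling by ratio: 2×print gallery + 2×kinetic sculpture + portrait alcove for 1677, with 5 m² left unused.
The 8 m² tied up in portrait alcove is better spent on armor display — total rises to 1721 (92 m²).
No other feasible combination exceeds 1721.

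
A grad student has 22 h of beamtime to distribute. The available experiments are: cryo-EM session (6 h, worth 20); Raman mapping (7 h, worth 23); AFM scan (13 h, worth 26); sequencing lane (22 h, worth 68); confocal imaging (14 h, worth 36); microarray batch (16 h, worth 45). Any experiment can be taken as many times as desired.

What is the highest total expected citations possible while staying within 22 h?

69

By expected citations per h: cryo-EM session 3.33, Raman mapping 3.29, sequencing lane 3.09 lead.
Greedy by ratio would take 3×cryo-EM session: 18 h used, total 60.
The 18 h tied up in 3×cryo-EM session is better spent on 3×Raman mapping — total rises to 69 (21 h).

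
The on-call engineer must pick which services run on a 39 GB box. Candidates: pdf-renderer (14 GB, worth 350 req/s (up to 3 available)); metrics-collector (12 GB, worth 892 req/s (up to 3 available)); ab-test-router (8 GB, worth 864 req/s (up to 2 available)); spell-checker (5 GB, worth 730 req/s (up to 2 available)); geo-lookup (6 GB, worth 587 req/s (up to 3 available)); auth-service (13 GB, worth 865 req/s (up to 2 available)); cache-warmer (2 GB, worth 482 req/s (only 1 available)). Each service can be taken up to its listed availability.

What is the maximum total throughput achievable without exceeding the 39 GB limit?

4567

By throughput per GB: cache-warmer 241.00, spell-checker 146.00, ab-test-router 108.00 lead.
The ratio heuristic lands on 2×ab-test-router + 2×spell-checker + geo-lookup + cache-warmer (4257) but leaves 5 GB idle.
Dropping ab-test-router frees 8 GB; slotting in 2×geo-lookup (12 GB) lifts the total to 4567 at 38 GB.
No other feasible combination exceeds 4567.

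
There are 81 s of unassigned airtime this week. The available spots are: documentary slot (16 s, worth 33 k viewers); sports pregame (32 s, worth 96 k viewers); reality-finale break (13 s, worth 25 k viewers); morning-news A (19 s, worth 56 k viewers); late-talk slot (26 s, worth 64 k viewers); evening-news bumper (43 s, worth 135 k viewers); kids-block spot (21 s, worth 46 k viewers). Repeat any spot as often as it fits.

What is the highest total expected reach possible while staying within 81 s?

247

Greedy by ratio would take sports pregame + evening-news bumper: 75 s used, total 231.
Dropping sports pregame frees 32 s; slotting in 2×morning-news A (38 s) lifts the total to 247 at 81 s.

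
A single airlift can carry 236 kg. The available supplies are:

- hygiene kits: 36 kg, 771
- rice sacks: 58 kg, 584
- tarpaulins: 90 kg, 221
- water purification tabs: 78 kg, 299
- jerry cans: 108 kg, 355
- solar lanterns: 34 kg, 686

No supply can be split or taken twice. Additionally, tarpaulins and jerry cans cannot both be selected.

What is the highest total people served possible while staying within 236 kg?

2396

Ranking by ratio (people served/kg): hygiene kits 21.42, solar lanterns 20.18, rice sacks 10.07.
Filling by ratio: hygiene kits + rice sacks + water purification tabs + solar lanterns for 2340, with 30 kg left unused.
The 78 kg tied up in water purification tabs is better spent on jerry cans — total rises to 2396 (236 kg).
No other feasible combination exceeds 2396.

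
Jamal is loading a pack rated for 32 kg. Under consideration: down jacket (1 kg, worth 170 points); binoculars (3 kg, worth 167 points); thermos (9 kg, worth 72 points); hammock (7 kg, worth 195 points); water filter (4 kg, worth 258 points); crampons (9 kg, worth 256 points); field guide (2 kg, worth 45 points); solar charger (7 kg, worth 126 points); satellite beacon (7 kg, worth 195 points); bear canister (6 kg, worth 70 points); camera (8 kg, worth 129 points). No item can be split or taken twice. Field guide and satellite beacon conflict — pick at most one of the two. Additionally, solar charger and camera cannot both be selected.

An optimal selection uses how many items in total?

6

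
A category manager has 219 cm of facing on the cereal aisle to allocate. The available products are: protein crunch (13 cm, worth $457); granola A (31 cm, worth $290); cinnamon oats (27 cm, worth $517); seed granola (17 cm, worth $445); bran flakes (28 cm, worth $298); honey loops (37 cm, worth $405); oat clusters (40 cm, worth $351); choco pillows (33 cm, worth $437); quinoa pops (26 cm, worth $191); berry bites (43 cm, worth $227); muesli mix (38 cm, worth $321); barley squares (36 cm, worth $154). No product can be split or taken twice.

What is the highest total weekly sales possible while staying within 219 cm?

Density check — protein crunch 35.15, seed granola 26.18, cinnamon oats 19.15, choco pillows 13.24 are the best per cm.
The ratio heuristic lands on protein crunch + granola A + cinnamon oats + seed granola + bran flakes + honey loops + choco pillows + quinoa pops (3040) but leaves 7 cm idle.
Dropping granola A frees 31 cm; slotting in muesli mix (38 cm) lifts the total to 3071 at 219 cm.
An exhaustive check of the 4096 subsets confirms 3071.

3071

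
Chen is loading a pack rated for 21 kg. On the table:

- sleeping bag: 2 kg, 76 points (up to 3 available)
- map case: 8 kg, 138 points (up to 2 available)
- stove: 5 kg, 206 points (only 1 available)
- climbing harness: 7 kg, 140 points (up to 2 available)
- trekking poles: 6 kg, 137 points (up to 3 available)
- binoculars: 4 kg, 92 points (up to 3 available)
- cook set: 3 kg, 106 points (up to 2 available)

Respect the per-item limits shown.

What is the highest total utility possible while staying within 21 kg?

738

Density check — stove 41.20, sleeping bag 38.00, cook set 35.33 are the best per kg.
Taking 3×sleeping bag + stove + binoculars + 2×cook set: 21 kg used, 738 in utility.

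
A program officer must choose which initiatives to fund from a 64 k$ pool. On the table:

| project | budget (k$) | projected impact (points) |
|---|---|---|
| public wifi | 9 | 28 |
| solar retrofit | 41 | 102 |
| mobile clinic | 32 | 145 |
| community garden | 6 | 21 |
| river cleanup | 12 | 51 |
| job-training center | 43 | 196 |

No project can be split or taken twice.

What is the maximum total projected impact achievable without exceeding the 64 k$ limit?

Greedy by ratio would take community garden + river cleanup + job-training center: 61 k$ used, total 268.
Replace community garden with public wifi: the trade gains 7 net, giving 275 at 64 k$.

275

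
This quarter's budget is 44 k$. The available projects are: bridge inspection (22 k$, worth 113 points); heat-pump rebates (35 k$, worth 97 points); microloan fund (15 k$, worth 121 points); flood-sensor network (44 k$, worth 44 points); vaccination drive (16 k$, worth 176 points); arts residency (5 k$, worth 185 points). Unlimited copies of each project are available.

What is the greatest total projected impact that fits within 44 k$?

Density check — arts residency 37.00, vaccination drive 11.00, microloan fund 8.07 are the best per k$.
The ratio ordering already packs tightly: 8×arts residency, 40 k$, 1480.
That's the maximum — no swap from here does better than 1480.

1480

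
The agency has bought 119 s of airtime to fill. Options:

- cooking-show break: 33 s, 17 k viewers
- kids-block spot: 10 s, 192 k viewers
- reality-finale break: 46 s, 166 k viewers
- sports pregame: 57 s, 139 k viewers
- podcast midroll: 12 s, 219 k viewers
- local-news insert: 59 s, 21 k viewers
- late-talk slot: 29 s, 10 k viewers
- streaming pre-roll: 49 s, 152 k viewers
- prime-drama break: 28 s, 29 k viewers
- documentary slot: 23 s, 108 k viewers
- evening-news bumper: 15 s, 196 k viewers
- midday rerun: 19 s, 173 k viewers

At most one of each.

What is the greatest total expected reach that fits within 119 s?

946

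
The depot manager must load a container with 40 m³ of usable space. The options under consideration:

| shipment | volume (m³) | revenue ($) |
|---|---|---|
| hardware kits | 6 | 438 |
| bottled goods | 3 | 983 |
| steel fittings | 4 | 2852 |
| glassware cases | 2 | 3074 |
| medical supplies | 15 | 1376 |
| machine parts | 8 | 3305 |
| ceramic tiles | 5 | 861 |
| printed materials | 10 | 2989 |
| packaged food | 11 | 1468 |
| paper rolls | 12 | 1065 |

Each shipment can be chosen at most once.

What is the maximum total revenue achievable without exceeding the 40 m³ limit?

14671

The ratio heuristic lands on hardware kits + bottled goods + steel fittings + glassware cases + machine parts + ceramic tiles + printed materials (14502) but leaves 2 m³ idle.
Replace hardware kits and ceramic tiles with packaged food: the trade gains 169 net, giving 14671 at 38 m³.
An exhaustive check of the 1024 subsets confirms 14671.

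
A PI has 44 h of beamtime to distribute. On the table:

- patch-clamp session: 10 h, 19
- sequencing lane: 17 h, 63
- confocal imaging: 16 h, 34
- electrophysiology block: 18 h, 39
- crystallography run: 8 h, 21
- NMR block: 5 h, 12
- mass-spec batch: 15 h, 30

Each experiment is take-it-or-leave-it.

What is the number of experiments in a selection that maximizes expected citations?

3

Optimal total is 123.
For example sequencing lane + electrophysiology block + crystallography run achieves it, using 43 h.
Any selection reaching 123 contains exactly 3 experiments.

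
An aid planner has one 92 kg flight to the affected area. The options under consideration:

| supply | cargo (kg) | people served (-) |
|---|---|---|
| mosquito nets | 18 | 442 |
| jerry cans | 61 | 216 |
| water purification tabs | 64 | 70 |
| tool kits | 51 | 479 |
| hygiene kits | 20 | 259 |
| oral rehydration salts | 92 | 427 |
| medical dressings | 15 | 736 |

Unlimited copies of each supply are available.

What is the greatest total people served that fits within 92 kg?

4416

Taking 6×medical dressings: 90 kg used, 4416 in people served.
The spare 2 kg is too small for any remaining supply, and no exchange beats 4416.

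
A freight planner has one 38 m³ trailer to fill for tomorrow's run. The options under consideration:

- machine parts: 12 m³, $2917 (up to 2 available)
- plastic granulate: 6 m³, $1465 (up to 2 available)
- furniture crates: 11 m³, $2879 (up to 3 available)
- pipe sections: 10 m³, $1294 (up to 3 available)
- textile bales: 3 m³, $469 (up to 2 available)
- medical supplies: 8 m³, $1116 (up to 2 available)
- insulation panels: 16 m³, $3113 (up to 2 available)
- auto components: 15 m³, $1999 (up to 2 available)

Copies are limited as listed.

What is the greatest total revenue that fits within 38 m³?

Taking the top-ratio shipments first gives 3×furniture crates + textile bales for 9106 (36 m³).
The 22 m³ tied up in 2×furniture crates is better spent on machine parts + 2×plastic granulate — total rises to 9195 (38 m³).
That's the maximum — no swap from here does better than 9195.

9195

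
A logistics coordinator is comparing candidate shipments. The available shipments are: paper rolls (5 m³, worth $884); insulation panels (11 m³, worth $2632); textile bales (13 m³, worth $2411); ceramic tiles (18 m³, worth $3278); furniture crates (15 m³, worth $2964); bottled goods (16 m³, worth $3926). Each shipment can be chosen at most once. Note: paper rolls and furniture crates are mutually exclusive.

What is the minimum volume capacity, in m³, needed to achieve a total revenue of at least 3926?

16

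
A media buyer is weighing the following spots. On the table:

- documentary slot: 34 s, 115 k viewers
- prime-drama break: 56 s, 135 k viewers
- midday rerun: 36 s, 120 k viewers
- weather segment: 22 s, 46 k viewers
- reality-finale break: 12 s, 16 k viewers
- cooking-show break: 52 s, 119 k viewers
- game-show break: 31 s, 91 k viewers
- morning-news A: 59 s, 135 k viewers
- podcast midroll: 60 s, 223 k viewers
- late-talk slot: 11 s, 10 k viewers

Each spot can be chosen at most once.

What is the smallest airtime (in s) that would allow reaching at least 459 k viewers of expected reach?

141

Minimise s subject to total expected reach ≥ 459.
documentary slot + midday rerun + podcast midroll + late-talk slot reaches 468 using 141 s.
Any bundle with less than 141 s falls short of 459.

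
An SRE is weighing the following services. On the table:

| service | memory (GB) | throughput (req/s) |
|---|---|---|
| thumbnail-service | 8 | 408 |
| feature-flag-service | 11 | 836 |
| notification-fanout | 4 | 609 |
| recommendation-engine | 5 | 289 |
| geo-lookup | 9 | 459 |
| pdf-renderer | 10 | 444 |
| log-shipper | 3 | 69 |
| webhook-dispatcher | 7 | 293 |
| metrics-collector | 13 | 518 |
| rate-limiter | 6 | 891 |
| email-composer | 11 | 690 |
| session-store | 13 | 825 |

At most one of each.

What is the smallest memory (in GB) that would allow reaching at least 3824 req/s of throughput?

45

Need the lightest bundle worth ≥ 3824.
feature-flag-service + notification-fanout + rate-limiter + email-composer + session-store reaches 3851 using 45 GB.
No combination under 45 GB hits 3824.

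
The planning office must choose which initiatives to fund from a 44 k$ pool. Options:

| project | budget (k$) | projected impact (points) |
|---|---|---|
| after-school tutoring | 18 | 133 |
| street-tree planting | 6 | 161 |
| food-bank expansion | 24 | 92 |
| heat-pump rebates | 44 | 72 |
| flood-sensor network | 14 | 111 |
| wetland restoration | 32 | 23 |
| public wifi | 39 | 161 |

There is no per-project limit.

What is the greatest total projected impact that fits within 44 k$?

Ranking by ratio (projected impact/k$): street-tree planting 26.83, flood-sensor network 7.93, after-school tutoring 7.39.
Best packing: 7×street-tree planting — 42 k$, 1127 total.
No other feasible combination exceeds 1127.

1127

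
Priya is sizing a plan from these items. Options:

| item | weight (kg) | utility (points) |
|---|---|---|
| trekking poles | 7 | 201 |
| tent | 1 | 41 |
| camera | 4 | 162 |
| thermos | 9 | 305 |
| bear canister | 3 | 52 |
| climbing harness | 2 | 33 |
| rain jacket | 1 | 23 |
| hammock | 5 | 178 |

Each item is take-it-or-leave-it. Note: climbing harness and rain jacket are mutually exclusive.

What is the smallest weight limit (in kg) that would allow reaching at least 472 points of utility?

14

Minimise kg subject to total utility ≥ 472.
Taking tent + camera + thermos gives 508 (≥ 472) for 14 kg.
No combination under 14 kg hits 472.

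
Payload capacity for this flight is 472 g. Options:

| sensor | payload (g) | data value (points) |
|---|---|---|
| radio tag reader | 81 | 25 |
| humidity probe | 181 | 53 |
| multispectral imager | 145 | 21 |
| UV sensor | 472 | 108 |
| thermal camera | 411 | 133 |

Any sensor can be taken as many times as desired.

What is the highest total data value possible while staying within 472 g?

133

Thermal camera uses 411 of the 472 g and totals 133.
The spare 61 g is too small for any remaining sensor, and no exchange beats 133.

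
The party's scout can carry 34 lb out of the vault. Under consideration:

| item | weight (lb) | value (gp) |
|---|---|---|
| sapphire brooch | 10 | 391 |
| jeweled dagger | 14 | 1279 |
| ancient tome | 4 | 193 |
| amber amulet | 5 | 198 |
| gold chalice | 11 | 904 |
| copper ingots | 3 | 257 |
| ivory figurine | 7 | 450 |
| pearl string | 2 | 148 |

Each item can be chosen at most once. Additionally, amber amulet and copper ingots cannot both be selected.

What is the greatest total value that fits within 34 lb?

2781

By value per lb: jeweled dagger 91.36, copper ingots 85.67, gold chalice 82.18 lead.
Taking jeweled dagger + ancient tome + gold chalice + copper ingots + pearl string: 34 lb used, 2781 in value.
Jeweled dagger + gold chalice + ivory figurine + pearl string (34 lb) also reaches 2781 — a tie, but nothing goes higher.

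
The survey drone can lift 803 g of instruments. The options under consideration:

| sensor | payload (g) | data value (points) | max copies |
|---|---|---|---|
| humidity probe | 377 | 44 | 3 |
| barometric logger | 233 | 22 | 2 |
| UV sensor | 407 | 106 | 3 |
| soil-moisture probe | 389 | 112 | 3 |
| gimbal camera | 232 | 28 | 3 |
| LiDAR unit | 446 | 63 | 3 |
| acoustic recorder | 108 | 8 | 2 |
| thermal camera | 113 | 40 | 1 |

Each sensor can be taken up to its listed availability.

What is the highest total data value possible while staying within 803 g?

Ranking by ratio (data value/g): thermal camera 0.35, soil-moisture probe 0.29, UV sensor 0.26.
Taking the top-ratio sensors first gives soil-moisture probe + gimbal camera + thermal camera for 180 (734 g).
Dropping gimbal camera and thermal camera frees 345 g; slotting in soil-moisture probe (389 g) lifts the total to 224 at 778 g.
No other feasible combination exceeds 224.

224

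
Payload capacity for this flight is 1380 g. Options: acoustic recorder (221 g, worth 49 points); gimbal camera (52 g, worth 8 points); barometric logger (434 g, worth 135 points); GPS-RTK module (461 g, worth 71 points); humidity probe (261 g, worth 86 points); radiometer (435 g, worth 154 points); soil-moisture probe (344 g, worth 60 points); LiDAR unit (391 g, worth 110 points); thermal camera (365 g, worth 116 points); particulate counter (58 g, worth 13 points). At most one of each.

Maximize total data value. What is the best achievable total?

426

Taking the top-ratio sensors first gives acoustic recorder + humidity probe + radiometer + thermal camera + particulate counter for 418 (1340 g).
Dropping acoustic recorder and humidity probe frees 482 g; slotting in gimbal camera + barometric logger (486 g) lifts the total to 426 at 1344 g.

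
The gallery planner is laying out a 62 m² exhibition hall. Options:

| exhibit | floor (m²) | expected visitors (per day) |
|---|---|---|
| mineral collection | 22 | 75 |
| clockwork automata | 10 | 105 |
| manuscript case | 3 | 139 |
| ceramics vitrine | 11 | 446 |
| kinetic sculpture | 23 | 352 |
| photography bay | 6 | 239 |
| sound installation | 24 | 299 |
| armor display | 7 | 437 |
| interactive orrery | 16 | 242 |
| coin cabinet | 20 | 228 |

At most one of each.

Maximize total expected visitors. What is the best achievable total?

1718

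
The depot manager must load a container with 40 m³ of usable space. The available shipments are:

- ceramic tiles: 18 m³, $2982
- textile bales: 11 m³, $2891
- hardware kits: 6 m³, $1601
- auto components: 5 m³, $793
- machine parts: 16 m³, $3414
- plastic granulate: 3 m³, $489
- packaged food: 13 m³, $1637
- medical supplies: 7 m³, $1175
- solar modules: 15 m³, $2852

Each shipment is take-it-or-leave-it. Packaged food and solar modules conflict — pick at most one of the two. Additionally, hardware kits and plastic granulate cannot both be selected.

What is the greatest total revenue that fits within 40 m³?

9081

Taking textile bales + hardware kits + machine parts + medical supplies: 40 m³ used, 9081 in revenue.
Runner-up textile bales + hardware kits + auto components + machine parts tops out at 8699.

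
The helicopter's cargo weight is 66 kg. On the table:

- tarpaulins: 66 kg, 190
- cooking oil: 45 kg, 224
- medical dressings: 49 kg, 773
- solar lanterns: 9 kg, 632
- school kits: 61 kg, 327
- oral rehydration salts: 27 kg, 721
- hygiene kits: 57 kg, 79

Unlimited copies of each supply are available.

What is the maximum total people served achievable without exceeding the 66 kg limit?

4424

Taking 7×solar lanterns: 63 kg used, 4424 in people served.
That's the maximum — no swap from here does better than 4424.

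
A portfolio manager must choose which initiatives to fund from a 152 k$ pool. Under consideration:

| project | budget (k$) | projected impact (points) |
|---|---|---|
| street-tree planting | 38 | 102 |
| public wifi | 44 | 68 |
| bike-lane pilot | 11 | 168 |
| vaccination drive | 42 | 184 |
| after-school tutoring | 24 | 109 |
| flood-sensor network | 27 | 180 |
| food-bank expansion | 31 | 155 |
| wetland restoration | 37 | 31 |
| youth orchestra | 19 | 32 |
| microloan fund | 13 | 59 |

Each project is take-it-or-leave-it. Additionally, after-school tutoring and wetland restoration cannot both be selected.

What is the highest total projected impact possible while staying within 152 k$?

The ratio ordering already packs tightly: bike-lane pilot + vaccination drive + after-school tutoring + flood-sensor network + food-bank expansion + microloan fund, 148 k$, 855.

855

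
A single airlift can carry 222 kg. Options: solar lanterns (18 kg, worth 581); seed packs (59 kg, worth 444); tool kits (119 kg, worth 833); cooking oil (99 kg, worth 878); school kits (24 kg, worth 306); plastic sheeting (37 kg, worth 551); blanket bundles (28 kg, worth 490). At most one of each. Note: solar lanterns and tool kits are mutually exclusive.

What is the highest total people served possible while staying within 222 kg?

Ranking by ratio (people served/kg): solar lanterns 32.28, blanket bundles 17.50, plastic sheeting 14.89.
Taking solar lanterns + cooking oil + school kits + plastic sheeting + blanket bundles: 206 kg used, 2806 in people served.
Runner-up solar lanterns + cooking oil + plastic sheeting + blanket bundles tops out at 2500.

2806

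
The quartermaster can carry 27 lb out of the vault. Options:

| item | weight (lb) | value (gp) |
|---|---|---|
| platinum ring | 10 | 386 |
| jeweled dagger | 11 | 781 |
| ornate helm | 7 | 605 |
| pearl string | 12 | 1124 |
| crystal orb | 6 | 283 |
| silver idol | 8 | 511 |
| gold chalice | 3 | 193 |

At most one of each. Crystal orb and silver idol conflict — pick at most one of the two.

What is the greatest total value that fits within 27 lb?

2240

Taking the top-ratio items first gives ornate helm + pearl string + gold chalice for 1922 (22 lb).
Replace gold chalice with silver idol: the trade gains 318 net, giving 2240 at 27 lb.
The closest alternative, jeweled dagger + pearl string + gold chalice, reaches only 2098.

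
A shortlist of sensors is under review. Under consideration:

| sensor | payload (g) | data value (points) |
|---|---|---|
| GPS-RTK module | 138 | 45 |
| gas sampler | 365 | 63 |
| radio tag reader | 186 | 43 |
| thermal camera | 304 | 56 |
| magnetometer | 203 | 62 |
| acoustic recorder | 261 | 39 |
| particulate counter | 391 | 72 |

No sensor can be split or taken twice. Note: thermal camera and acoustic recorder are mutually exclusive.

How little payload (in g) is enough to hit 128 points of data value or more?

527

Need the lightest bundle worth ≥ 128.
Taking GPS-RTK module + radio tag reader + magnetometer gives 150 (≥ 128) for 527 g.
Any bundle with less than 527 g falls short of 128.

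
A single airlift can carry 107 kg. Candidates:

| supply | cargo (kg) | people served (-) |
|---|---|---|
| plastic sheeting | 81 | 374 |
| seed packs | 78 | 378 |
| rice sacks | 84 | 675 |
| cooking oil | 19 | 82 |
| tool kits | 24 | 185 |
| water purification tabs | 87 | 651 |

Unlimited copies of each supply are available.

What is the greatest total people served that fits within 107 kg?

Ranking by ratio (people served/kg): rice sacks 8.04, tool kits 7.71, water purification tabs 7.48.
Taking rice sacks + cooking oil: 103 kg used, 757 in people served.
The spare 4 kg is too small for any remaining supply, and no exchange beats 757.

757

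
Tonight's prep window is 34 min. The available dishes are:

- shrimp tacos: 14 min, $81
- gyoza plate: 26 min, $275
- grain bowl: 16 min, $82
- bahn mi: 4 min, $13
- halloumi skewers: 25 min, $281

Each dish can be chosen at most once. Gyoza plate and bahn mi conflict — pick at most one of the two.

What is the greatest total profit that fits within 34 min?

294

The ratio ordering already packs tightly: bahn mi + halloumi skewers, 29 min, 294.
That's the maximum — no feasible swap from here does better than 294.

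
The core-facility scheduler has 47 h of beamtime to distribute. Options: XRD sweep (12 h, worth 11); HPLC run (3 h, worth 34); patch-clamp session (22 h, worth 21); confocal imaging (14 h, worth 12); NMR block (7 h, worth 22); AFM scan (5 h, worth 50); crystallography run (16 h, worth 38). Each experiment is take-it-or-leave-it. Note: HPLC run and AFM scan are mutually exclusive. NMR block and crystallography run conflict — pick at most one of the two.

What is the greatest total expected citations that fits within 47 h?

Best packing: XRD sweep + confocal imaging + AFM scan + crystallography run — 47 h, 111 total.
Next best is patch-clamp session + AFM scan + crystallography run at 109 (43 h) — short by 2.

111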